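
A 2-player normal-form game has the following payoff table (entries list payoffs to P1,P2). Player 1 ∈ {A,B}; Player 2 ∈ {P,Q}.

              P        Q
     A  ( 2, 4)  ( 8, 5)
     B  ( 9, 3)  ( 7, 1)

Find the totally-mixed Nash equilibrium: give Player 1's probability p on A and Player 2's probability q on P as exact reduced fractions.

p=2/3, q=1/8

P1 indiff ⇒ q·2+(1-q)·8 = q·9+(1-q)·7 ⇒ q(-7) = (1-q)(-1) ⇒ q = 1/8
P2 indiff ⇒ p·4+(1-p)·3 = p·5+(1-p)·1 ⇒ p(-1) = (1-p)(-2) ⇒ p = 2/3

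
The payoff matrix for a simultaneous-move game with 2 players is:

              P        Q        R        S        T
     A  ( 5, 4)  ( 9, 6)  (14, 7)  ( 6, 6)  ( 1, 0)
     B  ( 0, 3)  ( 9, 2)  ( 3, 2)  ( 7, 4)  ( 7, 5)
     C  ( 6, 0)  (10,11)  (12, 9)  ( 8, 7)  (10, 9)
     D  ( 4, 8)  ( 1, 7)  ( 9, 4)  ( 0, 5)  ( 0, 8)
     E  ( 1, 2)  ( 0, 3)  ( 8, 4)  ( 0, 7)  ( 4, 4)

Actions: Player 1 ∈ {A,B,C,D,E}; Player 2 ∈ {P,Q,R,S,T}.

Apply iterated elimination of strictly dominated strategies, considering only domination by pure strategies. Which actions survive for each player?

Remaining: P1:{A,C} P2:{Q,R}

P1 drop B (C beats it: P:6>0 Q:10>9 R:12>3 S:8>7 T:10>7)
P1 drop D (A beats it: P:5>4 Q:9>1 R:14>9 S:6>0 T:1>0)
P1 drop E (C beats it: P:6>1 Q:10>0 R:12>8 S:8>0 T:10>4)
P2 drop P (Q beats it: A:6>4 C:11>0)
P2 drop S (R beats it: A:7>6 C:9>7)
P2 drop T (Q beats it: A:6>0 C:11>9)
P1→{A,C} P2→{Q,R}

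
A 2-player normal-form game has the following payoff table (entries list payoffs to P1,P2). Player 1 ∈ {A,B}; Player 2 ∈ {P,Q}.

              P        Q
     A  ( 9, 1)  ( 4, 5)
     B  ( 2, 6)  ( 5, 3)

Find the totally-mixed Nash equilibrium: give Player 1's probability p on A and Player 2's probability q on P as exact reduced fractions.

P1 indiff ⇒ q·9+(1-q)·4 = q·2+(1-q)·5 ⇒ q(7) = (1-q)(1) ⇒ q = 1/8
P2 indiff ⇒ p·1+(1-p)·6 = p·5+(1-p)·3 ⇒ p(-4) = (1-p)(-3) ⇒ p = 3/7

(p,q) = (3/7, 1/8)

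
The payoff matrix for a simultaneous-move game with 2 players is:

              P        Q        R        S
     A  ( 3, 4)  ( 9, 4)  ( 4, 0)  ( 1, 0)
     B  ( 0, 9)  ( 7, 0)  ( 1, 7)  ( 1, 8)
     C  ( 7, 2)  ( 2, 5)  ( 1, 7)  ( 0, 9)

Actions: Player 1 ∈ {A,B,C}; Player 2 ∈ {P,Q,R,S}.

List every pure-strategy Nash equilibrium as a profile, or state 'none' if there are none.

(A,P): not NE [P1→C gives 7>3]
(A,Q): NE
(A,R): not NE [P2→Q gives 4>0]
(A,S): not NE [P2→Q gives 4>0]
(B,P): not NE [P1→C gives 7>0]
(B,Q): not NE [P1→A gives 9>7; P2→P gives 9>0]
(B,R): not NE [P1→A gives 4>1; P2→P gives 9>7]
(B,S): not NE [P2→P gives 9>8]
(C,P): not NE [P2→S gives 9>2]
(C,Q): not NE [P1→A gives 9>2; P2→S gives 9>5]
(C,R): not NE [P1→A gives 4>1; P2→S gives 9>7]
(C,S): not NE [P1→B gives 1>0]

Nash profiles: (A,Q)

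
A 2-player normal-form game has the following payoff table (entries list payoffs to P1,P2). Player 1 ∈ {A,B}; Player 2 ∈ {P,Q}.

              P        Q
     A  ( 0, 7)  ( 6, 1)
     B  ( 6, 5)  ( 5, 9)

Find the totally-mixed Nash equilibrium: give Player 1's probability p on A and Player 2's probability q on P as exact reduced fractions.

P1 mixes 2/5 on A; P2 mixes 1/7 on P

P1 indiff ⇒ q·0+(1-q)·6 = q·6+(1-q)·5 ⇒ q(-6) = (1-q)(-1) ⇒ q = 1/7
P2 indiff ⇒ p·7+(1-p)·5 = p·1+(1-p)·9 ⇒ p(6) = (1-p)(4) ⇒ p = 2/5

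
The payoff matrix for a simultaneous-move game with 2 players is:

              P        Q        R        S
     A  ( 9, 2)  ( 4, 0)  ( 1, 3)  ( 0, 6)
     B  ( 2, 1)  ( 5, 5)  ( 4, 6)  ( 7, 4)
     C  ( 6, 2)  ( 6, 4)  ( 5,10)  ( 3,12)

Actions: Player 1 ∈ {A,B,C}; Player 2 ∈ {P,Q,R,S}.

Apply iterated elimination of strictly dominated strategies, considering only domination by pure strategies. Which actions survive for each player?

Remaining: P1:{B,C} P2:{R,S}

P2 drop P (R beats it: A:3>2 B:6>1 C:10>2)
P1 drop A (B beats it: Q:5>4 R:4>1 S:7>0)
P2 drop Q (R beats it: B:6>5 C:10>4)
P1→{B,C} P2→{R,S}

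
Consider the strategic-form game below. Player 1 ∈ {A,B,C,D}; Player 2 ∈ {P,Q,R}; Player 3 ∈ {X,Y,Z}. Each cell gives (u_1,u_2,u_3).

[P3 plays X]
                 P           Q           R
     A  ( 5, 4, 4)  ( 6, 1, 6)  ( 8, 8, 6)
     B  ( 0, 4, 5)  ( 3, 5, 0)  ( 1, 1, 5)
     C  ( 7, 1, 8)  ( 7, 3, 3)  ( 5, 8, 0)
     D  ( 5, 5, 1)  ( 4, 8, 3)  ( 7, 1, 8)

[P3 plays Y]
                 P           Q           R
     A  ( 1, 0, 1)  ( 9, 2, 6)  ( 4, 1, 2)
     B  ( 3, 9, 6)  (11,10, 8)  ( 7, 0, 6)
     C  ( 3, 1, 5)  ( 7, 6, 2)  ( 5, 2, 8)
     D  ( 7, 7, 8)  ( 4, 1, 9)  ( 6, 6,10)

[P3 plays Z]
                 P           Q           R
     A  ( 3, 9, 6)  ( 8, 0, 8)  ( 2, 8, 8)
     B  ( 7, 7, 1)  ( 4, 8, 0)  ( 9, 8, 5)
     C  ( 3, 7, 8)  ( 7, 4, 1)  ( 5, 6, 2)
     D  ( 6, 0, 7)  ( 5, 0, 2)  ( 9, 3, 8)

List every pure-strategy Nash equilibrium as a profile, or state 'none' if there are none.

(A,P,X): not NE [P1→C gives 7>5; P2→R gives 8>4; P3→Z gives 6>4]
(A,P,Y): not NE [P1→D gives 7>1; P2→Q gives 2>0; P3→Z gives 6>1]
(A,P,Z): not NE [P1→B gives 7>3]
(A,Q,X): not NE [P1→C gives 7>6; P2→R gives 8>1; P3→Z gives 8>6]
(A,Q,Y): not NE [P1→B gives 11>9; P3→Z gives 8>6]
(A,Q,Z): not NE [P2→P gives 9>0]
(A,R,X): not NE [P3→Z gives 8>6]
(A,R,Y): not NE [P1→B gives 7>4; P2→Q gives 2>1; P3→Z gives 8>2]
(A,R,Z): not NE [P1→D gives 9>2; P2→P gives 9>8]
(B,P,X): not NE [P1→C gives 7>0; P2→Q gives 5>4; P3→Y gives 6>5]
(B,P,Y): not NE [P1→D gives 7>3; P2→Q gives 10>9]
(B,P,Z): not NE [P2→R gives 8>7; P3→Y gives 6>1]
(B,Q,X): not NE [P1→C gives 7>3; P3→Y gives 8>0]
(B,Q,Y): NE
(B,Q,Z): not NE [P1→A gives 8>4; P3→Y gives 8>0]
(B,R,X): not NE [P1→A gives 8>1; P2→Q gives 5>1; P3→Y gives 6>5]
(B,R,Y): not NE [P2→Q gives 10>0]
(B,R,Z): not NE [P3→Y gives 6>5]
(C,P,X): not NE [P2→R gives 8>1]
(C,P,Y): not NE [P1→D gives 7>3; P2→Q gives 6>1; P3→Z gives 8>5]
(C,P,Z): not NE [P1→B gives 7>3]
(C,Q,X): not NE [P2→R gives 8>3]
(C,Q,Y): not NE [P1→B gives 11>7; P3→X gives 3>2]
(C,Q,Z): not NE [P1→A gives 8>7; P2→P gives 7>4; P3→X gives 3>1]
(C,R,X): not NE [P1→A gives 8>5; P3→Y gives 8>0]
(C,R,Y): not NE [P1→B gives 7>5; P2→Q gives 6>2]
(C,R,Z): not NE [P1→D gives 9>5; P2→P gives 7>6; P3→Y gives 8>2]
(D,P,X): not NE [P1→C gives 7>5; P2→Q gives 8>5; P3→Y gives 8>1]
(D,P,Y): NE
(D,P,Z): not NE [P1→B gives 7>6; P2→R gives 3>0; P3→Y gives 8>7]
(D,Q,X): not NE [P1→C gives 7>4; P3→Y gives 9>3]
(D,Q,Y): not NE [P1→B gives 11>4; P2→P gives 7>1]
(D,Q,Z): not NE [P1→A gives 8>5; P2→R gives 3>0; P3→Y gives 9>2]
(D,R,X): not NE [P1→A gives 8>7; P2→Q gives 8>1; P3→Y gives 10>8]
(D,R,Y): not NE [P1→B gives 7>6; P2→P gives 7>6]
(D,R,Z): not NE [P3→Y gives 10>8]

Nash profiles: (B,Q,Y), (D,P,Y)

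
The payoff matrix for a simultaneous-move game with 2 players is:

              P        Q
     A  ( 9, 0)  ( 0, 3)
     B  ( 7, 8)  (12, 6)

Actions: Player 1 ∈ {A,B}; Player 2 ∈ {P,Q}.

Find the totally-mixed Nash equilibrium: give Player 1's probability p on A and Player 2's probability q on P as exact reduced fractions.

(p,q) = (2/5, 6/7)

P1 indiff ⇒ q·9+(1-q)·0 = q·7+(1-q)·12 ⇒ q(2) = (1-q)(12) ⇒ q = 6/7
P2 indiff ⇒ p·0+(1-p)·8 = p·3+(1-p)·6 ⇒ p(-3) = (1-p)(-2) ⇒ p = 2/5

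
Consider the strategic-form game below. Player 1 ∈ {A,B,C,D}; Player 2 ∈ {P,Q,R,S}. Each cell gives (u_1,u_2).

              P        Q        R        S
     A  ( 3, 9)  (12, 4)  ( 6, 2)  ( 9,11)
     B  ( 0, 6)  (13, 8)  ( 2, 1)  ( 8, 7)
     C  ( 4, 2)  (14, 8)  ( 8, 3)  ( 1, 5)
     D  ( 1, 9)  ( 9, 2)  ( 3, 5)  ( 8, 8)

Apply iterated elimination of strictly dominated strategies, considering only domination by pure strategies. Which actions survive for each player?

Survivors P1:{A,B,C} P2:{Q,S}

P1 drop D (A beats it: P:3>1 Q:12>9 R:6>3 S:9>8)
P2 drop P (S beats it: A:11>9 B:7>6 C:5>2)
P2 drop R (Q beats it: A:4>2 B:8>1 C:8>3)
P1→{A,B,C} P2→{Q,S}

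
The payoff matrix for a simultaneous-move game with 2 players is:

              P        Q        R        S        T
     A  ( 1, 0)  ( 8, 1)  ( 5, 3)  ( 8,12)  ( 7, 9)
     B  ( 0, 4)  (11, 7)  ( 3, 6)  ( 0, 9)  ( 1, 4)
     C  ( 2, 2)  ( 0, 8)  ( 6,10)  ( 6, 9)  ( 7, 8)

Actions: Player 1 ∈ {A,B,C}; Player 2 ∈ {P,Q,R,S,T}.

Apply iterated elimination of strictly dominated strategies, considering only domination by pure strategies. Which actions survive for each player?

IESDS → P1:{A,C} P2:{R,S}

P2 drop P (Q beats it: A:1>0 B:7>4 C:8>2)
P2 drop Q (S beats it: A:12>1 B:9>7 C:9>8)
P1 drop B (A beats it: R:5>3 S:8>0 T:7>1)
P2 drop T (S beats it: A:12>9 C:9>8)
P1→{A,C} P2→{R,S}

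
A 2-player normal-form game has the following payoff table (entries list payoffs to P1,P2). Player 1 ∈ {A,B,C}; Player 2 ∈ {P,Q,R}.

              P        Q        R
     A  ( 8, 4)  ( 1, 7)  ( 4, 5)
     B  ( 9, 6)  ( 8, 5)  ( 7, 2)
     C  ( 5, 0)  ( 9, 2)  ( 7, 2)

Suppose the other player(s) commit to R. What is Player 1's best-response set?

u_1(A vs R) = 4
u_1(B vs R) = 7
u_1(C vs R) = 7
max payoff 7 at {B,C}

BR_1 = {B,C}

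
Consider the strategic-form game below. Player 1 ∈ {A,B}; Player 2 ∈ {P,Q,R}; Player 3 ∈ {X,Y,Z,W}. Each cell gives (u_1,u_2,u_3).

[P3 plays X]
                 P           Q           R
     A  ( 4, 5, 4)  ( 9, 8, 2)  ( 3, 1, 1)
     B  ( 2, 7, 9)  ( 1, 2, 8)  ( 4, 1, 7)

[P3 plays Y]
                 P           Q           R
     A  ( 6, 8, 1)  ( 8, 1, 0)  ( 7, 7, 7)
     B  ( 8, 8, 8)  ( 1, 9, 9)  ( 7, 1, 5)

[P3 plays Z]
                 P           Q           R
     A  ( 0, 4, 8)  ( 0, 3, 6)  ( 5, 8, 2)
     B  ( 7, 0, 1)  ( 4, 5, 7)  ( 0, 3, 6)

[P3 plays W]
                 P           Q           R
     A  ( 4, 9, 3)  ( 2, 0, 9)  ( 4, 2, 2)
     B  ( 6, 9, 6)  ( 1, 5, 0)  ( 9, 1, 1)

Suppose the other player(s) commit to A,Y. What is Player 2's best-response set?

u_2(P vs A,Y) = 8
u_2(Q vs A,Y) = 1
u_2(R vs A,Y) = 7
max payoff 8 at {P}

argmax u_2 = {P}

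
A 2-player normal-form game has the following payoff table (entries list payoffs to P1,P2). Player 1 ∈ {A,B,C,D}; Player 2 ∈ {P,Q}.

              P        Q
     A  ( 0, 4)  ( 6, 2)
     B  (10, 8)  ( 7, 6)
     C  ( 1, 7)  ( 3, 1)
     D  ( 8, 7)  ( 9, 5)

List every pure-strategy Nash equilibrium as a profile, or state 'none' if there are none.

Nash profiles: (B,P)

(A,P): not NE [P1→B gives 10>0]
(A,Q): not NE [P1→D gives 9>6; P2→P gives 4>2]
(B,P): NE
(B,Q): not NE [P1→D gives 9>7; P2→P gives 8>6]
(C,P): not NE [P1→B gives 10>1]
(C,Q): not NE [P1→D gives 9>3; P2→P gives 7>1]
(D,P): not NE [P1→B gives 10>8]
(D,Q): not NE [P2→P gives 7>5]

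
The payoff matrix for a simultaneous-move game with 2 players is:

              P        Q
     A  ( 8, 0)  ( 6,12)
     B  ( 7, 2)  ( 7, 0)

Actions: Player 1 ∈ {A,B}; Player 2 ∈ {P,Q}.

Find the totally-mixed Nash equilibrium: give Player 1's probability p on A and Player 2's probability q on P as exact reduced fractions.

(p,q) = (1/7, 1/2)

P1 indiff ⇒ q·8+(1-q)·6 = q·7+(1-q)·7 ⇒ q(1) = (1-q)(1) ⇒ q = 1/2
P2 indiff ⇒ p·0+(1-p)·2 = p·12+(1-p)·0 ⇒ p(-12) = (1-p)(-2) ⇒ p = 1/7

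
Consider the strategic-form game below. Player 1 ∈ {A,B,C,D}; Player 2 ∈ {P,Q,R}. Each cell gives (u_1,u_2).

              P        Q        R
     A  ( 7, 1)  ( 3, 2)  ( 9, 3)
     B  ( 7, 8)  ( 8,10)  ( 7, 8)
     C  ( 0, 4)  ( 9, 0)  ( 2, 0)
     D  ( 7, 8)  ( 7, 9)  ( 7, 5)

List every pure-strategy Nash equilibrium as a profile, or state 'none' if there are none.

(A,P): not NE [P2→R gives 3>1]
(A,Q): not NE [P1→C gives 9>3; P2→R gives 3>2]
(A,R): NE
(B,P): not NE [P2→Q gives 10>8]
(B,Q): not NE [P1→C gives 9>8]
(B,R): not NE [P1→A gives 9>7; P2→Q gives 10>8]
(C,P): not NE [P1→D gives 7>0]
(C,Q): not NE [P2→P gives 4>0]
(C,R): not NE [P1→A gives 9>2; P2→P gives 4>0]
(D,P): not NE [P2→Q gives 9>8]
(D,Q): not NE [P1→C gives 9>7]
(D,R): not NE [P1→A gives 9>7; P2→Q gives 9>5]

PSNE = {(A,R)}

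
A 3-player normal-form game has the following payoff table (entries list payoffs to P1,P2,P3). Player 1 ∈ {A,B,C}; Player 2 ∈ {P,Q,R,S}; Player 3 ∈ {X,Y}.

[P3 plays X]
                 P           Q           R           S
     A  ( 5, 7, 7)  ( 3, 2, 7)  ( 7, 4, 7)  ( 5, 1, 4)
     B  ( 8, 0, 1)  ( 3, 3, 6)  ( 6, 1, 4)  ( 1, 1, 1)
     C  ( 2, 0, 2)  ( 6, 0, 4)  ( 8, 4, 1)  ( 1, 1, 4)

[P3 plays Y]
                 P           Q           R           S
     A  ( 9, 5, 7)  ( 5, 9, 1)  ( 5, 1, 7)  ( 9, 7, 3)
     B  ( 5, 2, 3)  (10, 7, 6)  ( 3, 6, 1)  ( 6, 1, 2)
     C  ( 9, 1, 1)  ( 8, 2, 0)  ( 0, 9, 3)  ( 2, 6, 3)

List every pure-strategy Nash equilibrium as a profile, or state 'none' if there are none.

(A,P,X): not NE [P1→B gives 8>5]
(A,P,Y): not NE [P2→Q gives 9>5]
(A,Q,X): not NE [P1→C gives 6>3; P2→P gives 7>2]
(A,Q,Y): not NE [P1→B gives 10>5; P3→X gives 7>1]
(A,R,X): not NE [P1→C gives 8>7; P2→P gives 7>4]
(A,R,Y): not NE [P2→Q gives 9>1]
(A,S,X): not NE [P2→P gives 7>1]
(A,S,Y): not NE [P2→Q gives 9>7; P3→X gives 4>3]
(B,P,X): not NE [P2→Q gives 3>0; P3→Y gives 3>1]
(B,P,Y): not NE [P1→C gives 9>5; P2→Q gives 7>2]
(B,Q,X): not NE [P1→C gives 6>3]
(B,Q,Y): NE
(B,R,X): not NE [P1→C gives 8>6; P2→Q gives 3>1]
(B,R,Y): not NE [P1→A gives 5>3; P2→Q gives 7>6; P3→X gives 4>1]
(B,S,X): not NE [P1→A gives 5>1; P2→Q gives 3>1; P3→Y gives 2>1]
(B,S,Y): not NE [P1→A gives 9>6; P2→Q gives 7>1]
(C,P,X): not NE [P1→B gives 8>2; P2→R gives 4>0]
(C,P,Y): not NE [P2→R gives 9>1; P3→X gives 2>1]
(C,Q,X): not NE [P2→R gives 4>0]
(C,Q,Y): not NE [P1→B gives 10>8; P2→R gives 9>2; P3→X gives 4>0]
(C,R,X): not NE [P3→Y gives 3>1]
(C,R,Y): not NE [P1→A gives 5>0]
(C,S,X): not NE [P1→A gives 5>1; P2→R gives 4>1]
(C,S,Y): not NE [P1→A gives 9>2; P2→R gives 9>6; P3→X gives 4>3]

PSNE = {(B,Q,Y)}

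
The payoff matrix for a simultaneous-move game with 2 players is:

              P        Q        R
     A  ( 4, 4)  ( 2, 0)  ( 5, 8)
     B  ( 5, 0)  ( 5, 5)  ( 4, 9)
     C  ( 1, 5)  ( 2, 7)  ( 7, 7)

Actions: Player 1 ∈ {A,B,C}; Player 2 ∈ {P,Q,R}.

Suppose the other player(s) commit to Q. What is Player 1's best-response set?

u_1(A vs Q) = 2
u_1(B vs Q) = 5
u_1(C vs Q) = 2
max payoff 5 at {B}

argmax u_1 = {B}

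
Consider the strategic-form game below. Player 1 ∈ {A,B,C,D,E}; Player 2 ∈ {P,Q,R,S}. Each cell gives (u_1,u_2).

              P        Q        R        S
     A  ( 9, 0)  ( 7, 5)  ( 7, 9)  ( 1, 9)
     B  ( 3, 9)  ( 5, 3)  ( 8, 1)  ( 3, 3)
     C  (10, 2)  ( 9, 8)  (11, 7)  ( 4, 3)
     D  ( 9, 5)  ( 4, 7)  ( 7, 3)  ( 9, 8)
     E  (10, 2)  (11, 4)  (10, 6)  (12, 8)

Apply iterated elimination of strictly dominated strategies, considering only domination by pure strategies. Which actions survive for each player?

Remaining: P1:{C,E} P2:{Q,R,S}

P1 drop A (C beats it: P:10>9 Q:9>7 R:11>7 S:4>1)
P1 drop B (C beats it: P:10>3 Q:9>5 R:11>8 S:4>3)
P1 drop D (E beats it: P:10>9 Q:11>4 R:10>7 S:12>9)
P2 drop P (Q beats it: C:8>2 E:4>2)
P1→{C,E} P2→{Q,R,S}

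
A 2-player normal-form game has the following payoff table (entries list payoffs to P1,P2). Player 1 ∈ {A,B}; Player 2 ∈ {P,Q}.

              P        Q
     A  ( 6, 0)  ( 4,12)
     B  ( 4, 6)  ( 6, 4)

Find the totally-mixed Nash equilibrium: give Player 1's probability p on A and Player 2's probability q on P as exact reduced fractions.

P1 indiff ⇒ q·6+(1-q)·4 = q·4+(1-q)·6 ⇒ q(2) = (1-q)(2) ⇒ q = 1/2
P2 indiff ⇒ p·0+(1-p)·6 = p·12+(1-p)·4 ⇒ p(-12) = (1-p)(-2) ⇒ p = 1/7

(p,q) = (1/7, 1/2)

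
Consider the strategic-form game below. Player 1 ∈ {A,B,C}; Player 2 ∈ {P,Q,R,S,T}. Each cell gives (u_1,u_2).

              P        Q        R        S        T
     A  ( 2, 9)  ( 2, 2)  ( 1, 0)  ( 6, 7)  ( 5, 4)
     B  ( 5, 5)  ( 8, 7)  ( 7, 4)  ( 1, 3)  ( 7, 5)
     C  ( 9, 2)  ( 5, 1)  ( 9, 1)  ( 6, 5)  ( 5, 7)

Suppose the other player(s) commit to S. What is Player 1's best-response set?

u_1(A vs S) = 6
u_1(B vs S) = 1
u_1(C vs S) = 6
max payoff 6 at {A,C}

P1 best: {A,C}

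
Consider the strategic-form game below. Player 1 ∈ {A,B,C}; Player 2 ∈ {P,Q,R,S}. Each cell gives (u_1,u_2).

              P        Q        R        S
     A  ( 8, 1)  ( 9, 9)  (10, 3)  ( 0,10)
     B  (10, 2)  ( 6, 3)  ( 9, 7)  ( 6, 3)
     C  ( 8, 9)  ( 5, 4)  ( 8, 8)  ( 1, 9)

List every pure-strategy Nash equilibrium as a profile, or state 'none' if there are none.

(A,P): not NE [P1→B gives 10>8; P2→S gives 10>1]
(A,Q): not NE [P2→S gives 10>9]
(A,R): not NE [P2→S gives 10>3]
(A,S): not NE [P1→B gives 6>0]
(B,P): not NE [P2→R gives 7>2]
(B,Q): not NE [P1→A gives 9>6; P2→R gives 7>3]
(B,R): not NE [P1→A gives 10>9]
(B,S): not NE [P2→R gives 7>3]
(C,P): not NE [P1→B gives 10>8]
(C,Q): not NE [P1→A gives 9>5; P2→S gives 9>4]
(C,R): not NE [P1→A gives 10>8; P2→S gives 9>8]
(C,S): not NE [P1→B gives 6>1]

Equilibria: none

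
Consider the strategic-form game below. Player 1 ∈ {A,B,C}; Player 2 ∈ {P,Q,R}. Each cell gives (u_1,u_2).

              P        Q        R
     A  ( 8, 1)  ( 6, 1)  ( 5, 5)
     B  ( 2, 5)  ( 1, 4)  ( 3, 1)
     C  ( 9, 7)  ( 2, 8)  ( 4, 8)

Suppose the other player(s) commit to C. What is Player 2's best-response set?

argmax u_2 = {Q,R}

u_2(P vs C) = 7
u_2(Q vs C) = 8
u_2(R vs C) = 8
max payoff 8 at {Q,R}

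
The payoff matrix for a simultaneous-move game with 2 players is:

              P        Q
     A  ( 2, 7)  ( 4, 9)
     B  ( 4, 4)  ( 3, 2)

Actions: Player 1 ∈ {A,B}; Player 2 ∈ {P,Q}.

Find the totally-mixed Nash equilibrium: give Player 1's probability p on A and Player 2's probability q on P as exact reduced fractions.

P1 indiff ⇒ q·2+(1-q)·4 = q·4+(1-q)·3 ⇒ q(-2) = (1-q)(-1) ⇒ q = 1/3
P2 indiff ⇒ p·7+(1-p)·4 = p·9+(1-p)·2 ⇒ p(-2) = (1-p)(-2) ⇒ p = 1/2

P1 mixes 1/2 on A; P2 mixes 1/3 on P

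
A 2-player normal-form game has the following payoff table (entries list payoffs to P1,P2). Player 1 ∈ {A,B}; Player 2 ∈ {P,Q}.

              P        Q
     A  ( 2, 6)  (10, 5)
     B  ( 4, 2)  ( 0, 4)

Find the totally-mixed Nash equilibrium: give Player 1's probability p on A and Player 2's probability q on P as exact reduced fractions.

p=2/3, q=5/6

P1 indiff ⇒ q·2+(1-q)·10 = q·4+(1-q)·0 ⇒ q(-2) = (1-q)(-10) ⇒ q = 5/6
P2 indiff ⇒ p·6+(1-p)·2 = p·5+(1-p)·4 ⇒ p(1) = (1-p)(2) ⇒ p = 2/3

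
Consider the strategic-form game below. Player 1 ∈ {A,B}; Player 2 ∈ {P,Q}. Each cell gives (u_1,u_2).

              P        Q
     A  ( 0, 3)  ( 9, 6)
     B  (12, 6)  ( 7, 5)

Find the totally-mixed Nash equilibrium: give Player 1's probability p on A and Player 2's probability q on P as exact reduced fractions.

(p,q) = (1/4, 1/7)

P1 indiff ⇒ q·0+(1-q)·9 = q·12+(1-q)·7 ⇒ q(-12) = (1-q)(-2) ⇒ q = 1/7
P2 indiff ⇒ p·3+(1-p)·6 = p·6+(1-p)·5 ⇒ p(-3) = (1-p)(-1) ⇒ p = 1/4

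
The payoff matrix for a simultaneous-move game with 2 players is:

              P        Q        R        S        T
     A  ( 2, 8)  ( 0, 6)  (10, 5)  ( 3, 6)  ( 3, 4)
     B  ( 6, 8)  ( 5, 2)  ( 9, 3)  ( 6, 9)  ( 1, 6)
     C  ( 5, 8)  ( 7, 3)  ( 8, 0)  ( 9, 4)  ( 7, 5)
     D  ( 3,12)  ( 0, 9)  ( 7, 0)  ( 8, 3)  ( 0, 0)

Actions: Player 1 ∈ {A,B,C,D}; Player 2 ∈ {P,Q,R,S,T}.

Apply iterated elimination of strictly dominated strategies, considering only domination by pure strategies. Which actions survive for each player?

P1 drop D (C beats it: P:5>3 Q:7>0 R:8>7 S:9>8 T:7>0)
P2 drop Q (P beats it: A:8>6 B:8>2 C:8>3)
P2 drop R (P beats it: A:8>5 B:8>3 C:8>0)
P1 drop A (C beats it: P:5>2 S:9>3 T:7>3)
P2 drop T (P beats it: B:8>6 C:8>5)
P1→{B,C} P2→{P,S}

IESDS → P1:{B,C} P2:{P,S}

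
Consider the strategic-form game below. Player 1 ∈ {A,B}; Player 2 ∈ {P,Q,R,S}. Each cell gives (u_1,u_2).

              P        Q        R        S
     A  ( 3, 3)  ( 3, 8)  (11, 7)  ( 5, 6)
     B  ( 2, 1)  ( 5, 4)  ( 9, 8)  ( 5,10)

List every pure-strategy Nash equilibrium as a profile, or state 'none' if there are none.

(A,P): not NE [P2→Q gives 8>3]
(A,Q): not NE [P1→B gives 5>3]
(A,R): not NE [P2→Q gives 8>7]
(A,S): not NE [P2→Q gives 8>6]
(B,P): not NE [P1→A gives 3>2; P2→S gives 10>1]
(B,Q): not NE [P2→S gives 10>4]
(B,R): not NE [P1→A gives 11>9; P2→S gives 10>8]
(B,S): NE

NE set: (B,S)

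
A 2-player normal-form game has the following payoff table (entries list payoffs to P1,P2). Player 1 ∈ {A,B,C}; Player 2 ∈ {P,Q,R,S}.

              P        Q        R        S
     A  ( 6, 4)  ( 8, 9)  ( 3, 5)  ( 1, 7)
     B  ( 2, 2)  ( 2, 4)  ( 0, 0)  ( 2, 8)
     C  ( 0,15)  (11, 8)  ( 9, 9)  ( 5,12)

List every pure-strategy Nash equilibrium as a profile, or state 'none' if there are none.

(A,P): not NE [P2→Q gives 9>4]
(A,Q): not NE [P1→C gives 11>8]
(A,R): not NE [P1→C gives 9>3; P2→Q gives 9>5]
(A,S): not NE [P1→C gives 5>1; P2→Q gives 9>7]
(B,P): not NE [P1→A gives 6>2; P2→S gives 8>2]
(B,Q): not NE [P1→C gives 11>2; P2→S gives 8>4]
(B,R): not NE [P1→C gives 9>0; P2→S gives 8>0]
(B,S): not NE [P1→C gives 5>2]
(C,P): not NE [P1→A gives 6>0]
(C,Q): not NE [P2→P gives 15>8]
(C,R): not NE [P2→P gives 15>9]
(C,S): not NE [P2→P gives 15>12]

Equilibria: none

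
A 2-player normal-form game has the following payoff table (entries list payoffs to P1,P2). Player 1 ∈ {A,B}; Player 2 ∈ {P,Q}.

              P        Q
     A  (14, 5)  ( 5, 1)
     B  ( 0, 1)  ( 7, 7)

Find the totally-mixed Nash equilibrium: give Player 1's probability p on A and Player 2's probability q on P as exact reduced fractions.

P1 indiff ⇒ q·14+(1-q)·5 = q·0+(1-q)·7 ⇒ q(14) = (1-q)(2) ⇒ q = 1/8
P2 indiff ⇒ p·5+(1-p)·1 = p·1+(1-p)·7 ⇒ p(4) = (1-p)(6) ⇒ p = 3/5

(p,q) = (3/5, 1/8)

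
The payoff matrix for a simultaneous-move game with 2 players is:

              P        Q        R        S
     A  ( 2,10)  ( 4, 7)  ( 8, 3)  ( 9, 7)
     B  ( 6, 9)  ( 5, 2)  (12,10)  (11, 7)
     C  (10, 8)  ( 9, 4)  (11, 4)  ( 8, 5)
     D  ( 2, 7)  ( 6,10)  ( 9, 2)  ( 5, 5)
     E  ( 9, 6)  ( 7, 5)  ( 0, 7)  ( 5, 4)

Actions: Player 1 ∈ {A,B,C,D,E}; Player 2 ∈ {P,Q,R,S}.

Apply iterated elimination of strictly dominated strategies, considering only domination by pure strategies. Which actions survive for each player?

P1 drop A (B beats it: P:6>2 Q:5>4 R:12>8 S:11>9)
P1 drop D (C beats it: P:10>2 Q:9>6 R:11>9 S:8>5)
P1 drop E (C beats it: P:10>9 Q:9>7 R:11>0 S:8>5)
P2 drop Q (P beats it: B:9>2 C:8>4)
P2 drop S (P beats it: B:9>7 C:8>5)
P1→{B,C} P2→{P,R}

Remaining: P1:{B,C} P2:{P,R}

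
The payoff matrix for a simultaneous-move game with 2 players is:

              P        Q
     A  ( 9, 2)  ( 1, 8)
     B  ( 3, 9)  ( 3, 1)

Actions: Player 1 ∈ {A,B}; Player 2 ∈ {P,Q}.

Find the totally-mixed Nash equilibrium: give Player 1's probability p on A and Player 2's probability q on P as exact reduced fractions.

P1 mixes 4/7 on A; P2 mixes 1/4 on P

P1 indiff ⇒ q·9+(1-q)·1 = q·3+(1-q)·3 ⇒ q(6) = (1-q)(2) ⇒ q = 1/4
P2 indiff ⇒ p·2+(1-p)·9 = p·8+(1-p)·1 ⇒ p(-6) = (1-p)(-8) ⇒ p = 4/7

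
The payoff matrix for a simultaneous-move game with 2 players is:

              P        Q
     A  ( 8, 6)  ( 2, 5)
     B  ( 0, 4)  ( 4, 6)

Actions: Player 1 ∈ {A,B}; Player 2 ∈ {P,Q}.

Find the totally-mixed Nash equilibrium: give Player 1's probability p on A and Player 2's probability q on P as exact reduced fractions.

P1 indiff ⇒ q·8+(1-q)·2 = q·0+(1-q)·4 ⇒ q(8) = (1-q)(2) ⇒ q = 1/5
P2 indiff ⇒ p·6+(1-p)·4 = p·5+(1-p)·6 ⇒ p(1) = (1-p)(2) ⇒ p = 2/3

p=2/3, q=1/5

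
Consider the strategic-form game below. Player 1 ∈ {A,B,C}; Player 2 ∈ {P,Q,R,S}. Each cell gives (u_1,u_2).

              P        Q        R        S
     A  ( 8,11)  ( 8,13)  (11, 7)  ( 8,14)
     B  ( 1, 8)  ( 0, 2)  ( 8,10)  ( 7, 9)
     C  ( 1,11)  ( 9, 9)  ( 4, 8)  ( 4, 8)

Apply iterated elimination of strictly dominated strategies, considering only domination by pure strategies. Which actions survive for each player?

P1 drop B (A beats it: P:8>1 Q:8>0 R:11>8 S:8>7)
P2 drop R (P beats it: A:11>7 C:11>8)
P1→{A,C} P2→{P,Q,S}

IESDS → P1:{A,C} P2:{P,Q,S}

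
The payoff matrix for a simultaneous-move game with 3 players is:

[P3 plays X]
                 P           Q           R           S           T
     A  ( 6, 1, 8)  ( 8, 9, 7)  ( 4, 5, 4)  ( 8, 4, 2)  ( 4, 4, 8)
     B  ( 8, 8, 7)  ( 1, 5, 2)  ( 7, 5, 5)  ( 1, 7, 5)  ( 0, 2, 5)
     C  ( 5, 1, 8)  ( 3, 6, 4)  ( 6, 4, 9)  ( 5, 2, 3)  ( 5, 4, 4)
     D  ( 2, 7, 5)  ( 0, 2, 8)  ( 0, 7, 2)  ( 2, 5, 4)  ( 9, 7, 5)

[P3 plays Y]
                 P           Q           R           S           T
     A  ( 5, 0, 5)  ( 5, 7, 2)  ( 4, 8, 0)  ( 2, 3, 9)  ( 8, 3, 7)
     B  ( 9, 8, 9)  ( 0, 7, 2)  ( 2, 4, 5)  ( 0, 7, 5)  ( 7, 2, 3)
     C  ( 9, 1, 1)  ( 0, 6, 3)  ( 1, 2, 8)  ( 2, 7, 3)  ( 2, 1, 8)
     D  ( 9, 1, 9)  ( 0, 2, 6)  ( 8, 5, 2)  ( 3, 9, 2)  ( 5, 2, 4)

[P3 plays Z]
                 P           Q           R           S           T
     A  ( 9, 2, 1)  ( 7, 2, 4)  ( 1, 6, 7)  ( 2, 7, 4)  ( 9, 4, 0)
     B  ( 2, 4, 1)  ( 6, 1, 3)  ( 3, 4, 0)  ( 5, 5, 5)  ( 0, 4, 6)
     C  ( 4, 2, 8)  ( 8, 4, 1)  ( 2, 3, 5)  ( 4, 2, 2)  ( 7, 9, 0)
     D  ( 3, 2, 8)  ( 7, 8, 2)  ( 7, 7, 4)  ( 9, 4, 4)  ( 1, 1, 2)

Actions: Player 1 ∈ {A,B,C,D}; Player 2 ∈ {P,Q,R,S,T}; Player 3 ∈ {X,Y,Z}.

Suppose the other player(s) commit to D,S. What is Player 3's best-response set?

BR_3 = {X,Z}

u_3(X vs D,S) = 4
u_3(Y vs D,S) = 2
u_3(Z vs D,S) = 4
max payoff 4 at {X,Z}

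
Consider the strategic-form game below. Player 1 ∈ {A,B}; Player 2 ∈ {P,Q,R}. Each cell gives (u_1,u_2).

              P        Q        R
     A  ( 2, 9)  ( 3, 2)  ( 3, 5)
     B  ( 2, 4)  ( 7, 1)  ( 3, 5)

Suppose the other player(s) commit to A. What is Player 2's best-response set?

u_2(P vs A) = 9
u_2(Q vs A) = 2
u_2(R vs A) = 5
max payoff 9 at {P}

BR_2 = {P}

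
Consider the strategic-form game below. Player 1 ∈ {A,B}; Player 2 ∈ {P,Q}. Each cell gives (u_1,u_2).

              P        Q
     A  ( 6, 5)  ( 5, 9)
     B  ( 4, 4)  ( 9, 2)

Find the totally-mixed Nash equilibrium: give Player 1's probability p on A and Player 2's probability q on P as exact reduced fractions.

(p,q) = (1/3, 2/3)

P1 indiff ⇒ q·6+(1-q)·5 = q·4+(1-q)·9 ⇒ q(2) = (1-q)(4) ⇒ q = 2/3
P2 indiff ⇒ p·5+(1-p)·4 = p·9+(1-p)·2 ⇒ p(-4) = (1-p)(-2) ⇒ p = 1/3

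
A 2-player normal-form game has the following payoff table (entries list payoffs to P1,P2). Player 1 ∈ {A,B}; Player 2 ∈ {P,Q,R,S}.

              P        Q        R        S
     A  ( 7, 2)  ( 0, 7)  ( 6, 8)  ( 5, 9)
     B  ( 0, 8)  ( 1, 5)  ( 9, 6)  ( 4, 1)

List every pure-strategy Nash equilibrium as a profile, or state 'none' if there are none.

(A,P): not NE [P2→S gives 9>2]
(A,Q): not NE [P1→B gives 1>0; P2→S gives 9>7]
(A,R): not NE [P1→B gives 9>6; P2→S gives 9>8]
(A,S): NE
(B,P): not NE [P1→A gives 7>0]
(B,Q): not NE [P2→P gives 8>5]
(B,R): not NE [P2→P gives 8>6]
(B,S): not NE [P1→A gives 5>4; P2→P gives 8>1]

NE set: (A,S)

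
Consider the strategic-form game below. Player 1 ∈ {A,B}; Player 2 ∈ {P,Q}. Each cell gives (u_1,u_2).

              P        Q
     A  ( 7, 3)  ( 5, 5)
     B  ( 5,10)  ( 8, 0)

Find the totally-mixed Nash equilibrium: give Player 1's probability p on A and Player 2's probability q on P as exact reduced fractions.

P1 mixes 5/6 on A; P2 mixes 3/5 on P

P1 indiff ⇒ q·7+(1-q)·5 = q·5+(1-q)·8 ⇒ q(2) = (1-q)(3) ⇒ q = 3/5
P2 indiff ⇒ p·3+(1-p)·10 = p·5+(1-p)·0 ⇒ p(-2) = (1-p)(-10) ⇒ p = 5/6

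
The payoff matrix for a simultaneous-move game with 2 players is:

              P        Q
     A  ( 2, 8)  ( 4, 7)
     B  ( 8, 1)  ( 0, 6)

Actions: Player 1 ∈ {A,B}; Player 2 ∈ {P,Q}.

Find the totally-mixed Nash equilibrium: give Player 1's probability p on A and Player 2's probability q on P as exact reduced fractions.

P1 mixes 5/6 on A; P2 mixes 2/5 on P

P1 indiff ⇒ q·2+(1-q)·4 = q·8+(1-q)·0 ⇒ q(-6) = (1-q)(-4) ⇒ q = 2/5
P2 indiff ⇒ p·8+(1-p)·1 = p·7+(1-p)·6 ⇒ p(1) = (1-p)(5) ⇒ p = 5/6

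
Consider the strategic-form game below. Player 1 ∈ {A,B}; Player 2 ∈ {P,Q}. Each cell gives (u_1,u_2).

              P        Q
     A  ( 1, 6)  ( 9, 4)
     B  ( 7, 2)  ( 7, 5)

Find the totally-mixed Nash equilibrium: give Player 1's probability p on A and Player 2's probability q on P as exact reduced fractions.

P1 indiff ⇒ q·1+(1-q)·9 = q·7+(1-q)·7 ⇒ q(-6) = (1-q)(-2) ⇒ q = 1/4
P2 indiff ⇒ p·6+(1-p)·2 = p·4+(1-p)·5 ⇒ p(2) = (1-p)(3) ⇒ p = 3/5

p=3/5, q=1/4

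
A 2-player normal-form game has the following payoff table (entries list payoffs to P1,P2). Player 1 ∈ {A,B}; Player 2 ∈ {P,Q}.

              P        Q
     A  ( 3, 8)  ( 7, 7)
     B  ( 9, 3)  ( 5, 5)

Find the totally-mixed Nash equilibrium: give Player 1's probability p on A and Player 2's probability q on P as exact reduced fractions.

P1 indiff ⇒ q·3+(1-q)·7 = q·9+(1-q)·5 ⇒ q(-6) = (1-q)(-2) ⇒ q = 1/4
P2 indiff ⇒ p·8+(1-p)·3 = p·7+(1-p)·5 ⇒ p(1) = (1-p)(2) ⇒ p = 2/3

(p,q) = (2/3, 1/4)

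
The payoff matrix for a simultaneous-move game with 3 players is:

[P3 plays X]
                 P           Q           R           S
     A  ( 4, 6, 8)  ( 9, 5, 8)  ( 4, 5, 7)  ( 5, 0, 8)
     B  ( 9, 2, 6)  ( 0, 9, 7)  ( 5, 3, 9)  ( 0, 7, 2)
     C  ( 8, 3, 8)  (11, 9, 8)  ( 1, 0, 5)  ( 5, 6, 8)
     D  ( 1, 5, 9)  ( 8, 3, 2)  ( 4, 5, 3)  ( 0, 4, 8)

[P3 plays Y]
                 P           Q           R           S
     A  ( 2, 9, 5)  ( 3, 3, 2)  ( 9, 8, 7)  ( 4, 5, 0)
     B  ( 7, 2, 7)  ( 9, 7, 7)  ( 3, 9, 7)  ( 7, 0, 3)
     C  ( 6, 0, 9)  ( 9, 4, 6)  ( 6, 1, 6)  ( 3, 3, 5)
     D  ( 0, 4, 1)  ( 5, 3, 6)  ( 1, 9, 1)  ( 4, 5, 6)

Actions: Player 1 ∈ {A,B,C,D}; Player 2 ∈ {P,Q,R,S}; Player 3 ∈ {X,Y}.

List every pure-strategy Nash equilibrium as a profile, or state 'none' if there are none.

Nash profiles: (C,Q,X)

(A,P,X): not NE [P1→B gives 9>4]
(A,P,Y): not NE [P1→B gives 7>2; P3→X gives 8>5]
(A,Q,X): not NE [P1→C gives 11>9; P2→P gives 6>5]
(A,Q,Y): not NE [P1→C gives 9>3; P2→P gives 9>3; P3→X gives 8>2]
(A,R,X): not NE [P1→B gives 5>4; P2→P gives 6>5]
(A,R,Y): not NE [P2→P gives 9>8]
(A,S,X): not NE [P2→P gives 6>0]
(A,S,Y): not NE [P1→B gives 7>4; P2→P gives 9>5; P3→X gives 8>0]
(B,P,X): not NE [P2→Q gives 9>2; P3→Y gives 7>6]
(B,P,Y): not NE [P2→R gives 9>2]
(B,Q,X): not NE [P1→C gives 11>0]
(B,Q,Y): not NE [P2→R gives 9>7]
(B,R,X): not NE [P2→Q gives 9>3]
(B,R,Y): not NE [P1→A gives 9>3; P3→X gives 9>7]
(B,S,X): not NE [P1→C gives 5>0; P2→Q gives 9>7; P3→Y gives 3>2]
(B,S,Y): not NE [P2→R gives 9>0]
(C,P,X): not NE [P1→B gives 9>8; P2→Q gives 9>3; P3→Y gives 9>8]
(C,P,Y): not NE [P1→B gives 7>6; P2→Q gives 4>0]
(C,Q,X): NE
(C,Q,Y): not NE [P3→X gives 8>6]
(C,R,X): not NE [P1→B gives 5>1; P2→Q gives 9>0; P3→Y gives 6>5]
(C,R,Y): not NE [P1→A gives 9>6; P2→Q gives 4>1]
(C,S,X): not NE [P2→Q gives 9>6]
(C,S,Y): not NE [P1→B gives 7>3; P2→Q gives 4>3; P3→X gives 8>5]
(D,P,X): not NE [P1→B gives 9>1]
(D,P,Y): not NE [P1→B gives 7>0; P2→R gives 9>4; P3→X gives 9>1]
(D,Q,X): not NE [P1→C gives 11>8; P2→R gives 5>3; P3→Y gives 6>2]
(D,Q,Y): not NE [P1→C gives 9>5; P2→R gives 9>3]
(D,R,X): not NE [P1→B gives 5>4]
(D,R,Y): not NE [P1→A gives 9>1; P3→X gives 3>1]
(D,S,X): not NE [P1→C gives 5>0; P2→R gives 5>4]
(D,S,Y): not NE [P1→B gives 7>4; P2→R gives 9>5; P3→X gives 8>6]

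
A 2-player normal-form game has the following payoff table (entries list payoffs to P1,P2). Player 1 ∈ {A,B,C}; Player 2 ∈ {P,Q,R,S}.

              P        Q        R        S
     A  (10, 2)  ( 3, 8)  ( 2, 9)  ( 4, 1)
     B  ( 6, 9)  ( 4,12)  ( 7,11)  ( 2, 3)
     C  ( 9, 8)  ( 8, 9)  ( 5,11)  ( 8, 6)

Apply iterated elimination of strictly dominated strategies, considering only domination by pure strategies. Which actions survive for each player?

IESDS → P1:{B,C} P2:{Q,R}

P2 drop P (Q beats it: A:8>2 B:12>9 C:9>8)
P1 drop A (C beats it: Q:8>3 R:5>2 S:8>4)
P2 drop S (Q beats it: B:12>3 C:9>6)
P1→{B,C} P2→{Q,R}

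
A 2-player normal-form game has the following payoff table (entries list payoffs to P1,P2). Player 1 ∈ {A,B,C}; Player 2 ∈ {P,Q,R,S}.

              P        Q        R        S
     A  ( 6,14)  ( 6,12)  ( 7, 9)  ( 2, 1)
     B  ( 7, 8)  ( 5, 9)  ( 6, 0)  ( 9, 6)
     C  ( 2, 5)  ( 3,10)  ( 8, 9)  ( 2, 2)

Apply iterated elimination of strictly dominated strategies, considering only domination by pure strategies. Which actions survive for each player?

P2 drop R (Q beats it: A:12>9 B:9>0 C:10>9)
P1 drop C (B beats it: P:7>2 Q:5>3 S:9>2)
P2 drop S (P beats it: A:14>1 B:8>6)
P1→{A,B} P2→{P,Q}

IESDS → P1:{A,B} P2:{P,Q}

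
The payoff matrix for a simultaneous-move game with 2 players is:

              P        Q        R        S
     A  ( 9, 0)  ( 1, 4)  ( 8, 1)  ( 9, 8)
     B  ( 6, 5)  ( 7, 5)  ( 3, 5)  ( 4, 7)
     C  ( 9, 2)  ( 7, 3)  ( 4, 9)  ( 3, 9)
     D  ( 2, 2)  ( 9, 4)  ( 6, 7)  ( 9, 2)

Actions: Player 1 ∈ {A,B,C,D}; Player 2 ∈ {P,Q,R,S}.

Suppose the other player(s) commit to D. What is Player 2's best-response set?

BR_2 = {R}

u_2(P vs D) = 2
u_2(Q vs D) = 4
u_2(R vs D) = 7
u_2(S vs D) = 2
max payoff 7 at {R}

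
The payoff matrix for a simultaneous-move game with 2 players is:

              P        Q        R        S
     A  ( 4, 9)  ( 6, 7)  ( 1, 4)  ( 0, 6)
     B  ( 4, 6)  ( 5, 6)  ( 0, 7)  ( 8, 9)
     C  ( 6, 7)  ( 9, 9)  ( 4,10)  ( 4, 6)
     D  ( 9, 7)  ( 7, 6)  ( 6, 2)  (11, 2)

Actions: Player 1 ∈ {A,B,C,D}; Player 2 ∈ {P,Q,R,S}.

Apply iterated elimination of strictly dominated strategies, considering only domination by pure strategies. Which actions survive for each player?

P1 drop A (C beats it: P:6>4 Q:9>6 R:4>1 S:4>0)
P1 drop B (D beats it: P:9>4 Q:7>5 R:6>0 S:11>8)
P2 drop S (P beats it: C:7>6 D:7>2)
P1→{C,D} P2→{P,Q,R}

Remaining: P1:{C,D} P2:{P,Q,R}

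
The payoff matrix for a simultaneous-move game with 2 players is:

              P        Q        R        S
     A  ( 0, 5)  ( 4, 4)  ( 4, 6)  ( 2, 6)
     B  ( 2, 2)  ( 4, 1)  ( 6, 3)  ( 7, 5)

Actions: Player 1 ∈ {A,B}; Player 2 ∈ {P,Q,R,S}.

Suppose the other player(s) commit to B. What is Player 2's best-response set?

u_2(P vs B) = 2
u_2(Q vs B) = 1
u_2(R vs B) = 3
u_2(S vs B) = 5
max payoff 5 at {S}

argmax u_2 = {S}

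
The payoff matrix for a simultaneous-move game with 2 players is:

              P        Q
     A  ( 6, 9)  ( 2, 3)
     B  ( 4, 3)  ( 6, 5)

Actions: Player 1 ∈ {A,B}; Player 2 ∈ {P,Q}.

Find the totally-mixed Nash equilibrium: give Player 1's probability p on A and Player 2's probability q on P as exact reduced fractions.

p=1/4, q=2/3

P1 indiff ⇒ q·6+(1-q)·2 = q·4+(1-q)·6 ⇒ q(2) = (1-q)(4) ⇒ q = 2/3
P2 indiff ⇒ p·9+(1-p)·3 = p·3+(1-p)·5 ⇒ p(6) = (1-p)(2) ⇒ p = 1/4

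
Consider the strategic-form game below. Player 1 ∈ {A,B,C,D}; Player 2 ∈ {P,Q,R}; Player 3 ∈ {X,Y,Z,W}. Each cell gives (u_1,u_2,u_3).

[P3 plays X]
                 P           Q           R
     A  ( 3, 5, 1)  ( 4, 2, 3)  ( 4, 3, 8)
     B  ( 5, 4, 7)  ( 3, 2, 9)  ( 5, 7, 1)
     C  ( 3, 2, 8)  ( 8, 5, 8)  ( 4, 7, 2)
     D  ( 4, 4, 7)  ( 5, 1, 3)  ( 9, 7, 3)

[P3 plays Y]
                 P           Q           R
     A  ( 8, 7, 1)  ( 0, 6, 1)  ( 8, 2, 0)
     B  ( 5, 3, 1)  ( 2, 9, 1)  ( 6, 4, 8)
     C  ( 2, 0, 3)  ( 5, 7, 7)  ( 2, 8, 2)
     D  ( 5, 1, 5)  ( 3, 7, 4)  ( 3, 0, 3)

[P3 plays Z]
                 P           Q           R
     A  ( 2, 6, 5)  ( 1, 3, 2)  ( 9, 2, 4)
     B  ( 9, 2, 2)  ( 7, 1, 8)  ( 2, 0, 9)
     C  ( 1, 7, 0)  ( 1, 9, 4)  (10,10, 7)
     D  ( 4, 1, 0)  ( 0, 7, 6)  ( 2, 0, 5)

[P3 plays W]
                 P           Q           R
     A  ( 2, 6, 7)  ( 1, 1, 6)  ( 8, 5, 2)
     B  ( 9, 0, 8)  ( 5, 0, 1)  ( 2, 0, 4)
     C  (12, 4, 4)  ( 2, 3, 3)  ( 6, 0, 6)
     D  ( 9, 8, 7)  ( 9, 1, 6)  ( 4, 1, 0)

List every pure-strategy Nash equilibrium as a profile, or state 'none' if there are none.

(A,P,X): not NE [P1→B gives 5>3; P3→W gives 7>1]
(A,P,Y): not NE [P3→W gives 7>1]
(A,P,Z): not NE [P1→B gives 9>2; P3→W gives 7>5]
(A,P,W): not NE [P1→C gives 12>2]
(A,Q,X): not NE [P1→C gives 8>4; P2→P gives 5>2; P3→W gives 6>3]
(A,Q,Y): not NE [P1→C gives 5>0; P2→P gives 7>6; P3→W gives 6>1]
(A,Q,Z): not NE [P1→B gives 7>1; P2→P gives 6>3; P3→W gives 6>2]
(A,Q,W): not NE [P1→D gives 9>1; P2→P gives 6>1]
(A,R,X): not NE [P1→D gives 9>4; P2→P gives 5>3]
(A,R,Y): not NE [P2→P gives 7>2; P3→X gives 8>0]
(A,R,Z): not NE [P1→C gives 10>9; P2→P gives 6>2; P3→X gives 8>4]
(A,R,W): not NE [P2→P gives 6>5; P3→X gives 8>2]
(B,P,X): not NE [P2→R gives 7>4; P3→W gives 8>7]
(B,P,Y): not NE [P1→A gives 8>5; P2→Q gives 9>3; P3→W gives 8>1]
(B,P,Z): not NE [P3→W gives 8>2]
(B,P,W): not NE [P1→C gives 12>9]
(B,Q,X): not NE [P1→C gives 8>3; P2→R gives 7>2]
(B,Q,Y): not NE [P1→C gives 5>2; P3→X gives 9>1]
(B,Q,Z): not NE [P2→P gives 2>1; P3→X gives 9>8]
(B,Q,W): not NE [P1→D gives 9>5; P3→X gives 9>1]
(B,R,X): not NE [P1→D gives 9>5; P3→Z gives 9>1]
(B,R,Y): not NE [P1→A gives 8>6; P2→Q gives 9>4; P3→Z gives 9>8]
(B,R,Z): not NE [P1→C gives 10>2; P2→P gives 2>0]
(B,R,W): not NE [P1→A gives 8>2; P3→Z gives 9>4]
(C,P,X): not NE [P1→B gives 5>3; P2→R gives 7>2]
(C,P,Y): not NE [P1→A gives 8>2; P2→R gives 8>0; P3→X gives 8>3]
(C,P,Z): not NE [P1→B gives 9>1; P2→R gives 10>7; P3→X gives 8>0]
(C,P,W): not NE [P3→X gives 8>4]
(C,Q,X): not NE [P2→R gives 7>5]
(C,Q,Y): not NE [P2→R gives 8>7; P3→X gives 8>7]
(C,Q,Z): not NE [P1→B gives 7>1; P2→R gives 10>9; P3→X gives 8>4]
(C,Q,W): not NE [P1→D gives 9>2; P2→P gives 4>3; P3→X gives 8>3]
(C,R,X): not NE [P1→D gives 9>4; P3→Z gives 7>2]
(C,R,Y): not NE [P1→A gives 8>2; P3→Z gives 7>2]
(C,R,Z): NE
(C,R,W): not NE [P1→A gives 8>6; P2→P gives 4>0; P3→Z gives 7>6]
(D,P,X): not NE [P1→B gives 5>4; P2→R gives 7>4]
(D,P,Y): not NE [P1→A gives 8>5; P2→Q gives 7>1; P3→W gives 7>5]
(D,P,Z): not NE [P1→B gives 9>4; P2→Q gives 7>1; P3→W gives 7>0]
(D,P,W): not NE [P1→C gives 12>9]
(D,Q,X): not NE [P1→C gives 8>5; P2→R gives 7>1; P3→W gives 6>3]
(D,Q,Y): not NE [P1→C gives 5>3; P3→W gives 6>4]
(D,Q,Z): not NE [P1→B gives 7>0]
(D,Q,W): not NE [P2→P gives 8>1]
(D,R,X): not NE [P3→Z gives 5>3]
(D,R,Y): not NE [P1→A gives 8>3; P2→Q gives 7>0; P3→Z gives 5>3]
(D,R,Z): not NE [P1→C gives 10>2; P2→Q gives 7>0]
(D,R,W): not NE [P1→A gives 8>4; P2→P gives 8>1; P3→Z gives 5>0]

NE set: (C,R,Z)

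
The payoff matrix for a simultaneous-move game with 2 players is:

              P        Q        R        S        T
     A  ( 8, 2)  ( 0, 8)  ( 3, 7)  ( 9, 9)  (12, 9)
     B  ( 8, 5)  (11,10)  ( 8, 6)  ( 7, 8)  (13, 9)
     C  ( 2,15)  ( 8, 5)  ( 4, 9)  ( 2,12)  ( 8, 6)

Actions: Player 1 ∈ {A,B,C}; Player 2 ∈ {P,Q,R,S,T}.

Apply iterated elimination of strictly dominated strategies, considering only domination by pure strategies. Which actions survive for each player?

Survivors P1:{A,B} P2:{Q,S,T}

P1 drop C (B beats it: P:8>2 Q:11>8 R:8>4 S:7>2 T:13>8)
P2 drop P (Q beats it: A:8>2 B:10>5)
P2 drop R (Q beats it: A:8>7 B:10>6)
P1→{A,B} P2→{Q,S,T}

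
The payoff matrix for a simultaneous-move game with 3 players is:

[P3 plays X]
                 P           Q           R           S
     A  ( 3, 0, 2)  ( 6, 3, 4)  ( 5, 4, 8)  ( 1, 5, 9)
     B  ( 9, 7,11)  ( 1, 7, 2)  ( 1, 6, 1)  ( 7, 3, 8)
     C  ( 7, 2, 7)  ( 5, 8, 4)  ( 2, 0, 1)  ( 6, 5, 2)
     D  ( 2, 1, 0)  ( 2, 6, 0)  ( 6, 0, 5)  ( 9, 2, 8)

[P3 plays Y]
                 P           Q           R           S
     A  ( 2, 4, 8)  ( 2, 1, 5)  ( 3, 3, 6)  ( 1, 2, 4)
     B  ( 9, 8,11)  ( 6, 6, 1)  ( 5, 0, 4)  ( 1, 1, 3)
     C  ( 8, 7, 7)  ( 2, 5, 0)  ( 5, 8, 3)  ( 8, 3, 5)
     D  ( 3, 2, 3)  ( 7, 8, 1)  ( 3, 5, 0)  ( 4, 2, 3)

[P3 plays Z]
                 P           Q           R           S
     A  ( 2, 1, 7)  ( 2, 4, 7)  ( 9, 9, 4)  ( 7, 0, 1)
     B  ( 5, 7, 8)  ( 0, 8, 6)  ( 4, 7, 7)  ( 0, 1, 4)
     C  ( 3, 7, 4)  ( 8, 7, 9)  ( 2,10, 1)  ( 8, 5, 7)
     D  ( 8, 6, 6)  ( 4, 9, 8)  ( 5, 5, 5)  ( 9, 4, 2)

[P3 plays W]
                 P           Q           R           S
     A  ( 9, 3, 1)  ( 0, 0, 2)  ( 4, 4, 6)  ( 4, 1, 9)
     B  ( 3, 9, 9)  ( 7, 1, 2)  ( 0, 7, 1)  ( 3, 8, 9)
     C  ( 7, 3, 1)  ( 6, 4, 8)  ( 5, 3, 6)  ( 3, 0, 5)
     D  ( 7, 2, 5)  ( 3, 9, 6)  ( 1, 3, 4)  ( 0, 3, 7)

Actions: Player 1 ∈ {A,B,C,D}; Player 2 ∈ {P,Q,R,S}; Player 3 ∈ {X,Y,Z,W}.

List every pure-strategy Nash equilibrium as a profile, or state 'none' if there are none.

NE set: (B,P,X), (B,P,Y)

(A,P,X): not NE [P1→B gives 9>3; P2→S gives 5>0; P3→Y gives 8>2]
(A,P,Y): not NE [P1→B gives 9>2]
(A,P,Z): not NE [P1→D gives 8>2; P2→R gives 9>1; P3→Y gives 8>7]
(A,P,W): not NE [P2→R gives 4>3; P3→Y gives 8>1]
(A,Q,X): not NE [P2→S gives 5>3; P3→Z gives 7>4]
(A,Q,Y): not NE [P1→D gives 7>2; P2→P gives 4>1; P3→Z gives 7>5]
(A,Q,Z): not NE [P1→C gives 8>2; P2→R gives 9>4]
(A,Q,W): not NE [P1→B gives 7>0; P2→R gives 4>0; P3→Z gives 7>2]
(A,R,X): not NE [P1→D gives 6>5; P2→S gives 5>4]
(A,R,Y): not NE [P1→C gives 5>3; P2→P gives 4>3; P3→X gives 8>6]
(A,R,Z): not NE [P3→X gives 8>4]
(A,R,W): not NE [P1→C gives 5>4; P3→X gives 8>6]
(A,S,X): not NE [P1→D gives 9>1]
(A,S,Y): not NE [P1→C gives 8>1; P2→P gives 4>2; P3→W gives 9>4]
(A,S,Z): not NE [P1→D gives 9>7; P2→R gives 9>0; P3→W gives 9>1]
(A,S,W): not NE [P2→R gives 4>1]
(B,P,X): NE
(B,P,Y): NE
(B,P,Z): not NE [P1→D gives 8>5; P2→Q gives 8>7; P3→Y gives 11>8]
(B,P,W): not NE [P1→A gives 9>3; P3→Y gives 11>9]
(B,Q,X): not NE [P1→A gives 6>1; P3→Z gives 6>2]
(B,Q,Y): not NE [P1→D gives 7>6; P2→P gives 8>6; P3→Z gives 6>1]
(B,Q,Z): not NE [P1→C gives 8>0]
(B,Q,W): not NE [P2→P gives 9>1; P3→Z gives 6>2]
(B,R,X): not NE [P1→D gives 6>1; P2→Q gives 7>6; P3→Z gives 7>1]
(B,R,Y): not NE [P2→P gives 8>0; P3→Z gives 7>4]
(B,R,Z): not NE [P1→A gives 9>4; P2→Q gives 8>7]
(B,R,W): not NE [P1→C gives 5>0; P2→P gives 9>7; P3→Z gives 7>1]
(B,S,X): not NE [P1→D gives 9>7; P2→Q gives 7>3; P3→W gives 9>8]
(B,S,Y): not NE [P1→C gives 8>1; P2→P gives 8>1; P3→W gives 9>3]
(B,S,Z): not NE [P1→D gives 9>0; P2→Q gives 8>1; P3→W gives 9>4]
(B,S,W): not NE [P1→A gives 4>3; P2→P gives 9>8]
(C,P,X): not NE [P1→B gives 9>7; P2→Q gives 8>2]
(C,P,Y): not NE [P1→B gives 9>8; P2→R gives 8>7]
(C,P,Z): not NE [P1→D gives 8>3; P2→R gives 10>7; P3→Y gives 7>4]
(C,P,W): not NE [P1→A gives 9>7; P2→Q gives 4>3; P3→Y gives 7>1]
(C,Q,X): not NE [P1→A gives 6>5; P3→Z gives 9>4]
(C,Q,Y): not NE [P1→D gives 7>2; P2→R gives 8>5; P3→Z gives 9>0]
(C,Q,Z): not NE [P2→R gives 10>7]
(C,Q,W): not NE [P1→B gives 7>6; P3→Z gives 9>8]
(C,R,X): not NE [P1→D gives 6>2; P2→Q gives 8>0; P3→W gives 6>1]
(C,R,Y): not NE [P3→W gives 6>3]
(C,R,Z): not NE [P1→A gives 9>2; P3→W gives 6>1]
(C,R,W): not NE [P2→Q gives 4>3]
(C,S,X): not NE [P1→D gives 9>6; P2→Q gives 8>5; P3→Z gives 7>2]
(C,S,Y): not NE [P2→R gives 8>3; P3→Z gives 7>5]
(C,S,Z): not NE [P1→D gives 9>8; P2→R gives 10>5]
(C,S,W): not NE [P1→A gives 4>3; P2→Q gives 4>0; P3→Z gives 7>5]
(D,P,X): not NE [P1→B gives 9>2; P2→Q gives 6>1; P3→Z gives 6>0]
(D,P,Y): not NE [P1→B gives 9>3; P2→Q gives 8>2; P3→Z gives 6>3]
(D,P,Z): not NE [P2→Q gives 9>6]
(D,P,W): not NE [P1→A gives 9>7; P2→Q gives 9>2; P3→Z gives 6>5]
(D,Q,X): not NE [P1→A gives 6>2; P3→Z gives 8>0]
(D,Q,Y): not NE [P3→Z gives 8>1]
(D,Q,Z): not NE [P1→C gives 8>4]
(D,Q,W): not NE [P1→B gives 7>3; P3→Z gives 8>6]
(D,R,X): not NE [P2→Q gives 6>0]
(D,R,Y): not NE [P1→C gives 5>3; P2→Q gives 8>5; P3→Z gives 5>0]
(D,R,Z): not NE [P1→A gives 9>5; P2→Q gives 9>5]
(D,R,W): not NE [P1→C gives 5>1; P2→Q gives 9>3; P3→Z gives 5>4]
(D,S,X): not NE [P2→Q gives 6>2]
(D,S,Y): not NE [P1→C gives 8>4; P2→Q gives 8>2; P3→X gives 8>3]
(D,S,Z): not NE [P2→Q gives 9>4; P3→X gives 8>2]
(D,S,W): not NE [P1→A gives 4>0; P2→Q gives 9>3; P3→X gives 8>7]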